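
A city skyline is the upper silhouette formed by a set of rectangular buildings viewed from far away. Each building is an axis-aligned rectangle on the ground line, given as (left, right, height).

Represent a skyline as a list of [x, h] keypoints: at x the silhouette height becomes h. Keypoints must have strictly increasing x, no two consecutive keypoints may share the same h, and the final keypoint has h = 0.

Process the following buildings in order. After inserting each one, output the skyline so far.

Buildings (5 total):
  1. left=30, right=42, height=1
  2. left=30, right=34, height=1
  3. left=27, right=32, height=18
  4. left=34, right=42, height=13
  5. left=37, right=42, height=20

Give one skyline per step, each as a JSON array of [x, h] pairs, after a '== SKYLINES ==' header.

== SKYLINES ==
[[30,1],[42,0]]
[[30,1],[42,0]]
[[27,18],[32,1],[42,0]]
[[27,18],[32,1],[34,13],[42,0]]
[[27,18],[32,1],[34,13],[37,20],[42,0]]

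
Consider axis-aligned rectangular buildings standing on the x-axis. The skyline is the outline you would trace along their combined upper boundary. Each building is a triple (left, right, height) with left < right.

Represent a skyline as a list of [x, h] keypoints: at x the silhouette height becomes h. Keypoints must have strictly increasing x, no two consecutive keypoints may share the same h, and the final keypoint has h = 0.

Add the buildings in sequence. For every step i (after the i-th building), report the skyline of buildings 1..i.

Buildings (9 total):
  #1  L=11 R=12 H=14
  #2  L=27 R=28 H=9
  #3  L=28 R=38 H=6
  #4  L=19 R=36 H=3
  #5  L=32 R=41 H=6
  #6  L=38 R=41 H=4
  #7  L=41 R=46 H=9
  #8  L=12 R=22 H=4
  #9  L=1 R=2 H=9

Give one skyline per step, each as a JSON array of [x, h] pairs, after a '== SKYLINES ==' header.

== SKYLINES ==
[[11,14],[12,0]]
[[11,14],[12,0],[27,9],[28,0]]
[[11,14],[12,0],[27,9],[28,6],[38,0]]
[[11,14],[12,0],[19,3],[27,9],[28,6],[38,0]]
[[11,14],[12,0],[19,3],[27,9],[28,6],[41,0]]
[[11,14],[12,0],[19,3],[27,9],[28,6],[41,0]]
[[11,14],[12,0],[19,3],[27,9],[28,6],[41,9],[46,0]]
[[11,14],[12,4],[22,3],[27,9],[28,6],[41,9],[46,0]]
[[1,9],[2,0],[11,14],[12,4],[22,3],[27,9],[28,6],[41,9],[46,0]]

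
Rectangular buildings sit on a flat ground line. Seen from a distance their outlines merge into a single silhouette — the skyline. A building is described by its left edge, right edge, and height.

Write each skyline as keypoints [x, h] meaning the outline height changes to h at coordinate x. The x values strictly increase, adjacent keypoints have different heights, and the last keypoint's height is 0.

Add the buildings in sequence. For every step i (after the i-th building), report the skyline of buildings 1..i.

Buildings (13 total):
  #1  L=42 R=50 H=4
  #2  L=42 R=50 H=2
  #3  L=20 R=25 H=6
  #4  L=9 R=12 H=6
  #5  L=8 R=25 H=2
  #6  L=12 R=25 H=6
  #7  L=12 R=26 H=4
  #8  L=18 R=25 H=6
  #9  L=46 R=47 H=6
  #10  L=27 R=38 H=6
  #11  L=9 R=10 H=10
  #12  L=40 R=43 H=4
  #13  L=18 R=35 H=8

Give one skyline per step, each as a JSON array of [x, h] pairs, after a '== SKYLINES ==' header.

== SKYLINES ==
[[42,4],[50,0]]
[[42,4],[50,0]]
[[20,6],[25,0],[42,4],[50,0]]
[[9,6],[12,0],[20,6],[25,0],[42,4],[50,0]]
[[8,2],[9,6],[12,2],[20,6],[25,0],[42,4],[50,0]]
[[8,2],[9,6],[25,0],[42,4],[50,0]]
[[8,2],[9,6],[25,4],[26,0],[42,4],[50,0]]
[[8,2],[9,6],[25,4],[26,0],[42,4],[50,0]]
[[8,2],[9,6],[25,4],[26,0],[42,4],[46,6],[47,4],[50,0]]
[[8,2],[9,6],[25,4],[26,0],[27,6],[38,0],[42,4],[46,6],[47,4],[50,0]]
[[8,2],[9,10],[10,6],[25,4],[26,0],[27,6],[38,0],[42,4],[46,6],[47,4],[50,0]]
[[8,2],[9,10],[10,6],[25,4],[26,0],[27,6],[38,0],[40,4],[46,6],[47,4],[50,0]]
[[8,2],[9,10],[10,6],[18,8],[35,6],[38,0],[40,4],[46,6],[47,4],[50,0]]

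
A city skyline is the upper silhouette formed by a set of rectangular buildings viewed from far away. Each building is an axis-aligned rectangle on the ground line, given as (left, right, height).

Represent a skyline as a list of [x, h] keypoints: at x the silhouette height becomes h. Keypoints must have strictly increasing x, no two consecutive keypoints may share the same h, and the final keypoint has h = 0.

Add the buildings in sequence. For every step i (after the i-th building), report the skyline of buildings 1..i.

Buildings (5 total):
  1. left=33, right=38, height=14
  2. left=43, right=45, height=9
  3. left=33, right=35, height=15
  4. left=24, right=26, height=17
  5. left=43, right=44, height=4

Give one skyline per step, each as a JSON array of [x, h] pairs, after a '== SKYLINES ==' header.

== SKYLINES ==
[[33,14],[38,0]]
[[33,14],[38,0],[43,9],[45,0]]
[[33,15],[35,14],[38,0],[43,9],[45,0]]
[[24,17],[26,0],[33,15],[35,14],[38,0],[43,9],[45,0]]
[[24,17],[26,0],[33,15],[35,14],[38,0],[43,9],[45,0]]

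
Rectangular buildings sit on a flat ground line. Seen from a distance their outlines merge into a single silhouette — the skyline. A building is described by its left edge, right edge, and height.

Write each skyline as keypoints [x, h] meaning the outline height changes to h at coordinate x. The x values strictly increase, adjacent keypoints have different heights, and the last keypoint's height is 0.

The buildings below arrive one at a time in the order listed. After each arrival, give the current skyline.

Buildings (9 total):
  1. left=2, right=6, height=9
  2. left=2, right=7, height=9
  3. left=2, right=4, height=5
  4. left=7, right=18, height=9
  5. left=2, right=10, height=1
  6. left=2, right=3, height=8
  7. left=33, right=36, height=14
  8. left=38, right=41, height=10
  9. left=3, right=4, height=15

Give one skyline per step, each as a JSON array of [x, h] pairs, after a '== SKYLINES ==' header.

== SKYLINES ==
[[2,9],[6,0]]
[[2,9],[7,0]]
[[2,9],[7,0]]
[[2,9],[18,0]]
[[2,9],[18,0]]
[[2,9],[18,0]]
[[2,9],[18,0],[33,14],[36,0]]
[[2,9],[18,0],[33,14],[36,0],[38,10],[41,0]]
[[2,9],[3,15],[4,9],[18,0],[33,14],[36,0],[38,10],[41,0]]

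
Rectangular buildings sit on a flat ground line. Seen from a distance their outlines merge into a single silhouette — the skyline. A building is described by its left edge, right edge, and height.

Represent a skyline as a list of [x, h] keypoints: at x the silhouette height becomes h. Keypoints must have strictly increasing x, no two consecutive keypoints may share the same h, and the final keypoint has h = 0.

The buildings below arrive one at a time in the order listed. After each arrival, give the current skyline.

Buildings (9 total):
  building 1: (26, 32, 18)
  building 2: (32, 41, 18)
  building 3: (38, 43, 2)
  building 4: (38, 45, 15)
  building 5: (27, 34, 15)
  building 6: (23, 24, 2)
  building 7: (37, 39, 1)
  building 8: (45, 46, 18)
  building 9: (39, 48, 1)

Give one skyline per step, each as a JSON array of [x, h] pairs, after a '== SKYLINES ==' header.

== SKYLINES ==
[[26,18],[32,0]]
[[26,18],[41,0]]
[[26,18],[41,2],[43,0]]
[[26,18],[41,15],[45,0]]
[[26,18],[41,15],[45,0]]
[[23,2],[24,0],[26,18],[41,15],[45,0]]
[[23,2],[24,0],[26,18],[41,15],[45,0]]
[[23,2],[24,0],[26,18],[41,15],[45,18],[46,0]]
[[23,2],[24,0],[26,18],[41,15],[45,18],[46,1],[48,0]]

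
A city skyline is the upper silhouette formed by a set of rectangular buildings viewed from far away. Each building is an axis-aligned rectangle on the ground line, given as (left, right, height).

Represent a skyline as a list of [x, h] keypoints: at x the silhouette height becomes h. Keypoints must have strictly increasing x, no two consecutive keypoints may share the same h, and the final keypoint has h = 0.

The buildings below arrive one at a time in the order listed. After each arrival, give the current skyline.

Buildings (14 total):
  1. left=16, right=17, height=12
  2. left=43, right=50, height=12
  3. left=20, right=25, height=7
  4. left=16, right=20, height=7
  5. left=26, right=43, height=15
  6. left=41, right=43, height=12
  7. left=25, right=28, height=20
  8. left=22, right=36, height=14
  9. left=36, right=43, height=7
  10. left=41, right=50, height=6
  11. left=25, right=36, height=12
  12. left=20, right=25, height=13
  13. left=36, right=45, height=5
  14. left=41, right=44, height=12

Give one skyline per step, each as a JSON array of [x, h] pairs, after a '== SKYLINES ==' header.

== SKYLINES ==
[[16,12],[17,0]]
[[16,12],[17,0],[43,12],[50,0]]
[[16,12],[17,0],[20,7],[25,0],[43,12],[50,0]]
[[16,12],[17,7],[25,0],[43,12],[50,0]]
[[16,12],[17,7],[25,0],[26,15],[43,12],[50,0]]
[[16,12],[17,7],[25,0],[26,15],[43,12],[50,0]]
[[16,12],[17,7],[25,20],[28,15],[43,12],[50,0]]
[[16,12],[17,7],[22,14],[25,20],[28,15],[43,12],[50,0]]
[[16,12],[17,7],[22,14],[25,20],[28,15],[43,12],[50,0]]
[[16,12],[17,7],[22,14],[25,20],[28,15],[43,12],[50,0]]
[[16,12],[17,7],[22,14],[25,20],[28,15],[43,12],[50,0]]
[[16,12],[17,7],[20,13],[22,14],[25,20],[28,15],[43,12],[50,0]]
[[16,12],[17,7],[20,13],[22,14],[25,20],[28,15],[43,12],[50,0]]
[[16,12],[17,7],[20,13],[22,14],[25,20],[28,15],[43,12],[50,0]]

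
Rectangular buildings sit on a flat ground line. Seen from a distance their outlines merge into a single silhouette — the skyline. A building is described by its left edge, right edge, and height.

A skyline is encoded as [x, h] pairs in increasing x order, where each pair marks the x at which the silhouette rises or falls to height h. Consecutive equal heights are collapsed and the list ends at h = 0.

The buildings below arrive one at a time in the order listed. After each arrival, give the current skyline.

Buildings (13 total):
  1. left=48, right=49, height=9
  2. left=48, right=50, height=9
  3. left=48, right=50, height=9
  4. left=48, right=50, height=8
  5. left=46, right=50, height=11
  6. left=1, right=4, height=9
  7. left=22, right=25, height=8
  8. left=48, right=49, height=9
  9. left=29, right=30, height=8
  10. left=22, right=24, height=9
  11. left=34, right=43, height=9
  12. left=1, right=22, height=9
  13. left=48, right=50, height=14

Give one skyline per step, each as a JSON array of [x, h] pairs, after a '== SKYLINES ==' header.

== SKYLINES ==
[[48,9],[49,0]]
[[48,9],[50,0]]
[[48,9],[50,0]]
[[48,9],[50,0]]
[[46,11],[50,0]]
[[1,9],[4,0],[46,11],[50,0]]
[[1,9],[4,0],[22,8],[25,0],[46,11],[50,0]]
[[1,9],[4,0],[22,8],[25,0],[46,11],[50,0]]
[[1,9],[4,0],[22,8],[25,0],[29,8],[30,0],[46,11],[50,0]]
[[1,9],[4,0],[22,9],[24,8],[25,0],[29,8],[30,0],[46,11],[50,0]]
[[1,9],[4,0],[22,9],[24,8],[25,0],[29,8],[30,0],[34,9],[43,0],[46,11],[50,0]]
[[1,9],[24,8],[25,0],[29,8],[30,0],[34,9],[43,0],[46,11],[50,0]]
[[1,9],[24,8],[25,0],[29,8],[30,0],[34,9],[43,0],[46,11],[48,14],[50,0]]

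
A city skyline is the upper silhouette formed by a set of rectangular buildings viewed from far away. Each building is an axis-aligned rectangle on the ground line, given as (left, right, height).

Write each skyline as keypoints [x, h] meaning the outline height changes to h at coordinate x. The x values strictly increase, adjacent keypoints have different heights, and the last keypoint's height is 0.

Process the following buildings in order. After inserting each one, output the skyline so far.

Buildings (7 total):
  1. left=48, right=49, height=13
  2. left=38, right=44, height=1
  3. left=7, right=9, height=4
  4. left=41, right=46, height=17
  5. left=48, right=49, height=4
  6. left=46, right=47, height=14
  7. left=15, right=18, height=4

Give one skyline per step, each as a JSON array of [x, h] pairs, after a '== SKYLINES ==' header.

== SKYLINES ==
[[48,13],[49,0]]
[[38,1],[44,0],[48,13],[49,0]]
[[7,4],[9,0],[38,1],[44,0],[48,13],[49,0]]
[[7,4],[9,0],[38,1],[41,17],[46,0],[48,13],[49,0]]
[[7,4],[9,0],[38,1],[41,17],[46,0],[48,13],[49,0]]
[[7,4],[9,0],[38,1],[41,17],[46,14],[47,0],[48,13],[49,0]]
[[7,4],[9,0],[15,4],[18,0],[38,1],[41,17],[46,14],[47,0],[48,13],[49,0]]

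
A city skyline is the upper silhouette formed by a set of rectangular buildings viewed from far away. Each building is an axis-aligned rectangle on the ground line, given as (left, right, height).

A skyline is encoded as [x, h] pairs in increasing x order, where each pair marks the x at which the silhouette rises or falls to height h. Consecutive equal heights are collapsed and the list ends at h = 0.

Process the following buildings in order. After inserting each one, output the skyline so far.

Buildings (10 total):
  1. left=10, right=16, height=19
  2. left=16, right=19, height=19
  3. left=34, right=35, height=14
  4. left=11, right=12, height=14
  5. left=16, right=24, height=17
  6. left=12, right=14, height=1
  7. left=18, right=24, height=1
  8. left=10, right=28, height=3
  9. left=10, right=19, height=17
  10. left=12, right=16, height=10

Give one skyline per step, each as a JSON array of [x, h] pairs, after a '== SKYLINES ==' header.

== SKYLINES ==
[[10,19],[16,0]]
[[10,19],[19,0]]
[[10,19],[19,0],[34,14],[35,0]]
[[10,19],[19,0],[34,14],[35,0]]
[[10,19],[19,17],[24,0],[34,14],[35,0]]
[[10,19],[19,17],[24,0],[34,14],[35,0]]
[[10,19],[19,17],[24,0],[34,14],[35,0]]
[[10,19],[19,17],[24,3],[28,0],[34,14],[35,0]]
[[10,19],[19,17],[24,3],[28,0],[34,14],[35,0]]
[[10,19],[19,17],[24,3],[28,0],[34,14],[35,0]]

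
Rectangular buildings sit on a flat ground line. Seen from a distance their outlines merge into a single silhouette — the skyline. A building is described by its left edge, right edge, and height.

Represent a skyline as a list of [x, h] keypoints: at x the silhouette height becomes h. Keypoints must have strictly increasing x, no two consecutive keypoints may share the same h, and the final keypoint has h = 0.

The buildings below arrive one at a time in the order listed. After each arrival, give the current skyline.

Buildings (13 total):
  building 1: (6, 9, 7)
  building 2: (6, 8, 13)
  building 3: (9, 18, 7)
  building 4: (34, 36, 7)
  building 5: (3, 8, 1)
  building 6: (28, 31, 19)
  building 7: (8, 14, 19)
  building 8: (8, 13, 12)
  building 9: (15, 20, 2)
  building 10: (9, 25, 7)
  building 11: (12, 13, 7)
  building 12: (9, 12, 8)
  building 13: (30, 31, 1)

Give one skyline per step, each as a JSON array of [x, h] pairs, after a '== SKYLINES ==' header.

== SKYLINES ==
[[6,7],[9,0]]
[[6,13],[8,7],[9,0]]
[[6,13],[8,7],[18,0]]
[[6,13],[8,7],[18,0],[34,7],[36,0]]
[[3,1],[6,13],[8,7],[18,0],[34,7],[36,0]]
[[3,1],[6,13],[8,7],[18,0],[28,19],[31,0],[34,7],[36,0]]
[[3,1],[6,13],[8,19],[14,7],[18,0],[28,19],[31,0],[34,7],[36,0]]
[[3,1],[6,13],[8,19],[14,7],[18,0],[28,19],[31,0],[34,7],[36,0]]
[[3,1],[6,13],[8,19],[14,7],[18,2],[20,0],[28,19],[31,0],[34,7],[36,0]]
[[3,1],[6,13],[8,19],[14,7],[25,0],[28,19],[31,0],[34,7],[36,0]]
[[3,1],[6,13],[8,19],[14,7],[25,0],[28,19],[31,0],[34,7],[36,0]]
[[3,1],[6,13],[8,19],[14,7],[25,0],[28,19],[31,0],[34,7],[36,0]]
[[3,1],[6,13],[8,19],[14,7],[25,0],[28,19],[31,0],[34,7],[36,0]]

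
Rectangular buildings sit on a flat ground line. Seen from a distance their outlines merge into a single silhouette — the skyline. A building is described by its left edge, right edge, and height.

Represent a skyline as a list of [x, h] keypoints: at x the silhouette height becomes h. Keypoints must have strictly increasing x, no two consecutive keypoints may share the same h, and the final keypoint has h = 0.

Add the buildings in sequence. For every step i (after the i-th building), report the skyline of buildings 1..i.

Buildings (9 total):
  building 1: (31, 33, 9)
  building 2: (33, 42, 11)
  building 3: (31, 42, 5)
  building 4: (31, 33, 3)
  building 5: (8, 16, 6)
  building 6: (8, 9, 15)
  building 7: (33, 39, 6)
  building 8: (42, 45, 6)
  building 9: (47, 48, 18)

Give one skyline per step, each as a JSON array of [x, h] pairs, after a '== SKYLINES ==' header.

== SKYLINES ==
[[31,9],[33,0]]
[[31,9],[33,11],[42,0]]
[[31,9],[33,11],[42,0]]
[[31,9],[33,11],[42,0]]
[[8,6],[16,0],[31,9],[33,11],[42,0]]
[[8,15],[9,6],[16,0],[31,9],[33,11],[42,0]]
[[8,15],[9,6],[16,0],[31,9],[33,11],[42,0]]
[[8,15],[9,6],[16,0],[31,9],[33,11],[42,6],[45,0]]
[[8,15],[9,6],[16,0],[31,9],[33,11],[42,6],[45,0],[47,18],[48,0]]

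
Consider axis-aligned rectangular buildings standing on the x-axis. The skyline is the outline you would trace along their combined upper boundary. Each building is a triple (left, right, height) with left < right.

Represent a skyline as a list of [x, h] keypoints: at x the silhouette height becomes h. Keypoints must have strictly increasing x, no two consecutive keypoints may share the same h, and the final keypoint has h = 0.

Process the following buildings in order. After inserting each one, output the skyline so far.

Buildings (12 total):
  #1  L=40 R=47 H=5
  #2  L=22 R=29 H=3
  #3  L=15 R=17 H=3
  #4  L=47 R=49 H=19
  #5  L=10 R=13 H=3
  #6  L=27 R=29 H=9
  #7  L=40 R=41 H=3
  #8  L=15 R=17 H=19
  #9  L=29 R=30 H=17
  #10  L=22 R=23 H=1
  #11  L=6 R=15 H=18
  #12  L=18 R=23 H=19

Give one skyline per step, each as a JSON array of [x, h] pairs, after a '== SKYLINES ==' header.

== SKYLINES ==
[[40,5],[47,0]]
[[22,3],[29,0],[40,5],[47,0]]
[[15,3],[17,0],[22,3],[29,0],[40,5],[47,0]]
[[15,3],[17,0],[22,3],[29,0],[40,5],[47,19],[49,0]]
[[10,3],[13,0],[15,3],[17,0],[22,3],[29,0],[40,5],[47,19],[49,0]]
[[10,3],[13,0],[15,3],[17,0],[22,3],[27,9],[29,0],[40,5],[47,19],[49,0]]
[[10,3],[13,0],[15,3],[17,0],[22,3],[27,9],[29,0],[40,5],[47,19],[49,0]]
[[10,3],[13,0],[15,19],[17,0],[22,3],[27,9],[29,0],[40,5],[47,19],[49,0]]
[[10,3],[13,0],[15,19],[17,0],[22,3],[27,9],[29,17],[30,0],[40,5],[47,19],[49,0]]
[[10,3],[13,0],[15,19],[17,0],[22,3],[27,9],[29,17],[30,0],[40,5],[47,19],[49,0]]
[[6,18],[15,19],[17,0],[22,3],[27,9],[29,17],[30,0],[40,5],[47,19],[49,0]]
[[6,18],[15,19],[17,0],[18,19],[23,3],[27,9],[29,17],[30,0],[40,5],[47,19],[49,0]]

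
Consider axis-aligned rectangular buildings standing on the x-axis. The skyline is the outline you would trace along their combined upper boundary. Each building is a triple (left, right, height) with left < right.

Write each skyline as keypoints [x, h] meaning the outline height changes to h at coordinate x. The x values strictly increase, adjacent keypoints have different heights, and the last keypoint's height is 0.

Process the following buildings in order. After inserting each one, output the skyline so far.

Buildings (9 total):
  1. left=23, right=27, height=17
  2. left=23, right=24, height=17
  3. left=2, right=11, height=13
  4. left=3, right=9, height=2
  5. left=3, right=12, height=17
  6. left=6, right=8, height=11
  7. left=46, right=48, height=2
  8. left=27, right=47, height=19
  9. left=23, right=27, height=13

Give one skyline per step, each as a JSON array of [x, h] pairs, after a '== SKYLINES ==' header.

== SKYLINES ==
[[23,17],[27,0]]
[[23,17],[27,0]]
[[2,13],[11,0],[23,17],[27,0]]
[[2,13],[11,0],[23,17],[27,0]]
[[2,13],[3,17],[12,0],[23,17],[27,0]]
[[2,13],[3,17],[12,0],[23,17],[27,0]]
[[2,13],[3,17],[12,0],[23,17],[27,0],[46,2],[48,0]]
[[2,13],[3,17],[12,0],[23,17],[27,19],[47,2],[48,0]]
[[2,13],[3,17],[12,0],[23,17],[27,19],[47,2],[48,0]]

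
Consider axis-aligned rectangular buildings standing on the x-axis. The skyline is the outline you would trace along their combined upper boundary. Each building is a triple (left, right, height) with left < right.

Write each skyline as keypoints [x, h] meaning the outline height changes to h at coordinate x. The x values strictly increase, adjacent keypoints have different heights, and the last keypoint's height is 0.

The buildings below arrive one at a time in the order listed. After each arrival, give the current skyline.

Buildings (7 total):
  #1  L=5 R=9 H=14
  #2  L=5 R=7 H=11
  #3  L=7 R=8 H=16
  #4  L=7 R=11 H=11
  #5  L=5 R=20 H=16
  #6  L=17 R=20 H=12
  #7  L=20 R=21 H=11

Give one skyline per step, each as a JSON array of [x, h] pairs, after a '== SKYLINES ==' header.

== SKYLINES ==
[[5,14],[9,0]]
[[5,14],[9,0]]
[[5,14],[7,16],[8,14],[9,0]]
[[5,14],[7,16],[8,14],[9,11],[11,0]]
[[5,16],[20,0]]
[[5,16],[20,0]]
[[5,16],[20,11],[21,0]]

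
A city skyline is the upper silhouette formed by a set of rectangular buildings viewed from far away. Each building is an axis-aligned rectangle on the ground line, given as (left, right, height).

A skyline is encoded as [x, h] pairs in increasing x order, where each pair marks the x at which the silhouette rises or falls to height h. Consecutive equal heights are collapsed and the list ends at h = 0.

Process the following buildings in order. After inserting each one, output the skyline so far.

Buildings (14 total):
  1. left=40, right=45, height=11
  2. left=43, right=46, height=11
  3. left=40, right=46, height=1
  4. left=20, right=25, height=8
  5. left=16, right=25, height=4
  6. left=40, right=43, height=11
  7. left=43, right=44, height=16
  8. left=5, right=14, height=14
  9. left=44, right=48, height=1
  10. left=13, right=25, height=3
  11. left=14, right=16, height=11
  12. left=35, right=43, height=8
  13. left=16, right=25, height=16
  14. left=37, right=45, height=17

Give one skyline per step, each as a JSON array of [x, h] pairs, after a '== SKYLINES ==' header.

== SKYLINES ==
[[40,11],[45,0]]
[[40,11],[46,0]]
[[40,11],[46,0]]
[[20,8],[25,0],[40,11],[46,0]]
[[16,4],[20,8],[25,0],[40,11],[46,0]]
[[16,4],[20,8],[25,0],[40,11],[46,0]]
[[16,4],[20,8],[25,0],[40,11],[43,16],[44,11],[46,0]]
[[5,14],[14,0],[16,4],[20,8],[25,0],[40,11],[43,16],[44,11],[46,0]]
[[5,14],[14,0],[16,4],[20,8],[25,0],[40,11],[43,16],[44,11],[46,1],[48,0]]
[[5,14],[14,3],[16,4],[20,8],[25,0],[40,11],[43,16],[44,11],[46,1],[48,0]]
[[5,14],[14,11],[16,4],[20,8],[25,0],[40,11],[43,16],[44,11],[46,1],[48,0]]
[[5,14],[14,11],[16,4],[20,8],[25,0],[35,8],[40,11],[43,16],[44,11],[46,1],[48,0]]
[[5,14],[14,11],[16,16],[25,0],[35,8],[40,11],[43,16],[44,11],[46,1],[48,0]]
[[5,14],[14,11],[16,16],[25,0],[35,8],[37,17],[45,11],[46,1],[48,0]]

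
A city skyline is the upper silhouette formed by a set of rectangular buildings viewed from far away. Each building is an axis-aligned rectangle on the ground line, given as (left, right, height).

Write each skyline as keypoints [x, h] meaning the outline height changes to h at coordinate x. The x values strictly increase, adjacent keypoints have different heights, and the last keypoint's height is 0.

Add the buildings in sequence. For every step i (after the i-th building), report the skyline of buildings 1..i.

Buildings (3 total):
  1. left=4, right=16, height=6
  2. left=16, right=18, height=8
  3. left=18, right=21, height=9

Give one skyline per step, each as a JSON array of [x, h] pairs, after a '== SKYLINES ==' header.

== SKYLINES ==
[[4,6],[16,0]]
[[4,6],[16,8],[18,0]]
[[4,6],[16,8],[18,9],[21,0]]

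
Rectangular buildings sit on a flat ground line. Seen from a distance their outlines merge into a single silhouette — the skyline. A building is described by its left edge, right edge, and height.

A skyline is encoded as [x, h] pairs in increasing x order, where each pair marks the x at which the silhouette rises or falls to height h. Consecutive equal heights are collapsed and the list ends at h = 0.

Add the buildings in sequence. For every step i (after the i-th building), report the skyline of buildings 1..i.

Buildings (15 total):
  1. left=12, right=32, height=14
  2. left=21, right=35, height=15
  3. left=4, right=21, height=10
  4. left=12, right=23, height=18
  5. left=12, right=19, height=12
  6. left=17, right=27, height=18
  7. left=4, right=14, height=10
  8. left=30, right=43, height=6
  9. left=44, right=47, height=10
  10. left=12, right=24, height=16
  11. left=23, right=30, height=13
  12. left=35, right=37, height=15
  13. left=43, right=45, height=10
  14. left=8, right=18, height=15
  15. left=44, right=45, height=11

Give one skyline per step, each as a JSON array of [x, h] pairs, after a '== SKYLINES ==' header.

== SKYLINES ==
[[12,14],[32,0]]
[[12,14],[21,15],[35,0]]
[[4,10],[12,14],[21,15],[35,0]]
[[4,10],[12,18],[23,15],[35,0]]
[[4,10],[12,18],[23,15],[35,0]]
[[4,10],[12,18],[27,15],[35,0]]
[[4,10],[12,18],[27,15],[35,0]]
[[4,10],[12,18],[27,15],[35,6],[43,0]]
[[4,10],[12,18],[27,15],[35,6],[43,0],[44,10],[47,0]]
[[4,10],[12,18],[27,15],[35,6],[43,0],[44,10],[47,0]]
[[4,10],[12,18],[27,15],[35,6],[43,0],[44,10],[47,0]]
[[4,10],[12,18],[27,15],[37,6],[43,0],[44,10],[47,0]]
[[4,10],[12,18],[27,15],[37,6],[43,10],[47,0]]
[[4,10],[8,15],[12,18],[27,15],[37,6],[43,10],[47,0]]
[[4,10],[8,15],[12,18],[27,15],[37,6],[43,10],[44,11],[45,10],[47,0]]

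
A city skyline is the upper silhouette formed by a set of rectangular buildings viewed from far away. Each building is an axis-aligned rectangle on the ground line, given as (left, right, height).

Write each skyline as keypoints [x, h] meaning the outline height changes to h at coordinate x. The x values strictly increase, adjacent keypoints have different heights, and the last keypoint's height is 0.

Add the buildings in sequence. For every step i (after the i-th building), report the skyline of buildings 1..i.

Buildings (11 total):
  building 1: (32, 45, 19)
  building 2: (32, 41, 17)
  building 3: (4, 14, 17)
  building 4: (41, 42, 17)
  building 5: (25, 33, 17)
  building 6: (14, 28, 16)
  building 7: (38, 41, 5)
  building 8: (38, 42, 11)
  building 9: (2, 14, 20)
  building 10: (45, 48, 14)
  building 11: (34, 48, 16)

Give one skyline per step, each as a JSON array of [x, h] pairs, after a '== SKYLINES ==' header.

== SKYLINES ==
[[32,19],[45,0]]
[[32,19],[45,0]]
[[4,17],[14,0],[32,19],[45,0]]
[[4,17],[14,0],[32,19],[45,0]]
[[4,17],[14,0],[25,17],[32,19],[45,0]]
[[4,17],[14,16],[25,17],[32,19],[45,0]]
[[4,17],[14,16],[25,17],[32,19],[45,0]]
[[4,17],[14,16],[25,17],[32,19],[45,0]]
[[2,20],[14,16],[25,17],[32,19],[45,0]]
[[2,20],[14,16],[25,17],[32,19],[45,14],[48,0]]
[[2,20],[14,16],[25,17],[32,19],[45,16],[48,0]]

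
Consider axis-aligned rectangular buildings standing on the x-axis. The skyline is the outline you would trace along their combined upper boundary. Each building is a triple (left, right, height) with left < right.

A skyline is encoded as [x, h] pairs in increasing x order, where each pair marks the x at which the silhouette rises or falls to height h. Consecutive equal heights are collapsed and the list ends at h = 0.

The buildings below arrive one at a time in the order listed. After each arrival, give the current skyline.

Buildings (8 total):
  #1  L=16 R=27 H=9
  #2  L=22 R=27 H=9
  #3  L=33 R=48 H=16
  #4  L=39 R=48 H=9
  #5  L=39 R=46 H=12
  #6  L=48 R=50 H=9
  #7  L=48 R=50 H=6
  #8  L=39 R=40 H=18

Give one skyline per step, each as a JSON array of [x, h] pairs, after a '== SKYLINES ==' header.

== SKYLINES ==
[[16,9],[27,0]]
[[16,9],[27,0]]
[[16,9],[27,0],[33,16],[48,0]]
[[16,9],[27,0],[33,16],[48,0]]
[[16,9],[27,0],[33,16],[48,0]]
[[16,9],[27,0],[33,16],[48,9],[50,0]]
[[16,9],[27,0],[33,16],[48,9],[50,0]]
[[16,9],[27,0],[33,16],[39,18],[40,16],[48,9],[50,0]]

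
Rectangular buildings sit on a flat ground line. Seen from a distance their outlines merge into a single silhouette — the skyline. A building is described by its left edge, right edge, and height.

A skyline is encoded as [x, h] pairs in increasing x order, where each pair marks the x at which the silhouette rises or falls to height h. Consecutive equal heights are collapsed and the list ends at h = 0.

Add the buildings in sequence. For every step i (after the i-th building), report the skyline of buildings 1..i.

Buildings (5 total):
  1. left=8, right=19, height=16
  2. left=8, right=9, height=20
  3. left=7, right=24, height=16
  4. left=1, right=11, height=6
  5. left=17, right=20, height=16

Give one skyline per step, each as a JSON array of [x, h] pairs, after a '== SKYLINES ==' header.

== SKYLINES ==
[[8,16],[19,0]]
[[8,20],[9,16],[19,0]]
[[7,16],[8,20],[9,16],[24,0]]
[[1,6],[7,16],[8,20],[9,16],[24,0]]
[[1,6],[7,16],[8,20],[9,16],[24,0]]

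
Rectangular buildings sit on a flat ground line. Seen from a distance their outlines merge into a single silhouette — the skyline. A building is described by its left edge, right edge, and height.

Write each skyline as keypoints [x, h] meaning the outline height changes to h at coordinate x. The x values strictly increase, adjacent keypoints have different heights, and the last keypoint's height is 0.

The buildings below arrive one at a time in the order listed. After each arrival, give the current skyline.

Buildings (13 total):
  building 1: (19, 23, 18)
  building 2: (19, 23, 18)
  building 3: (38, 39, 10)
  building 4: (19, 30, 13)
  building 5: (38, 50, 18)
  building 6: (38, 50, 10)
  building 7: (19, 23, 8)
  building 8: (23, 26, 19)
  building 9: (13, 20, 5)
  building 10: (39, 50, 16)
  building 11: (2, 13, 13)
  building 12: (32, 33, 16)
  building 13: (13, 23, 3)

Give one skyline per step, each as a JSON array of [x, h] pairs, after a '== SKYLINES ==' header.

== SKYLINES ==
[[19,18],[23,0]]
[[19,18],[23,0]]
[[19,18],[23,0],[38,10],[39,0]]
[[19,18],[23,13],[30,0],[38,10],[39,0]]
[[19,18],[23,13],[30,0],[38,18],[50,0]]
[[19,18],[23,13],[30,0],[38,18],[50,0]]
[[19,18],[23,13],[30,0],[38,18],[50,0]]
[[19,18],[23,19],[26,13],[30,0],[38,18],[50,0]]
[[13,5],[19,18],[23,19],[26,13],[30,0],[38,18],[50,0]]
[[13,5],[19,18],[23,19],[26,13],[30,0],[38,18],[50,0]]
[[2,13],[13,5],[19,18],[23,19],[26,13],[30,0],[38,18],[50,0]]
[[2,13],[13,5],[19,18],[23,19],[26,13],[30,0],[32,16],[33,0],[38,18],[50,0]]
[[2,13],[13,5],[19,18],[23,19],[26,13],[30,0],[32,16],[33,0],[38,18],[50,0]]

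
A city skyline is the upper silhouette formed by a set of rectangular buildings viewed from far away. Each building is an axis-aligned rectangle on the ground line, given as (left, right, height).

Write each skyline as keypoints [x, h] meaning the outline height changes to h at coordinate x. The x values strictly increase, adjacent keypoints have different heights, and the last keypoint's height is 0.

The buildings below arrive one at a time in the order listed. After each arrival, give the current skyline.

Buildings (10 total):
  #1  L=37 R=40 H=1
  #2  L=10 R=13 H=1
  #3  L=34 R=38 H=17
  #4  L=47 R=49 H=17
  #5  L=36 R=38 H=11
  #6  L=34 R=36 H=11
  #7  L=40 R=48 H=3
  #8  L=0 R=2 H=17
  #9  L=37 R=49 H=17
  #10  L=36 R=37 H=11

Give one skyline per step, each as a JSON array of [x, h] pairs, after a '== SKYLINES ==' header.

== SKYLINES ==
[[37,1],[40,0]]
[[10,1],[13,0],[37,1],[40,0]]
[[10,1],[13,0],[34,17],[38,1],[40,0]]
[[10,1],[13,0],[34,17],[38,1],[40,0],[47,17],[49,0]]
[[10,1],[13,0],[34,17],[38,1],[40,0],[47,17],[49,0]]
[[10,1],[13,0],[34,17],[38,1],[40,0],[47,17],[49,0]]
[[10,1],[13,0],[34,17],[38,1],[40,3],[47,17],[49,0]]
[[0,17],[2,0],[10,1],[13,0],[34,17],[38,1],[40,3],[47,17],[49,0]]
[[0,17],[2,0],[10,1],[13,0],[34,17],[49,0]]
[[0,17],[2,0],[10,1],[13,0],[34,17],[49,0]]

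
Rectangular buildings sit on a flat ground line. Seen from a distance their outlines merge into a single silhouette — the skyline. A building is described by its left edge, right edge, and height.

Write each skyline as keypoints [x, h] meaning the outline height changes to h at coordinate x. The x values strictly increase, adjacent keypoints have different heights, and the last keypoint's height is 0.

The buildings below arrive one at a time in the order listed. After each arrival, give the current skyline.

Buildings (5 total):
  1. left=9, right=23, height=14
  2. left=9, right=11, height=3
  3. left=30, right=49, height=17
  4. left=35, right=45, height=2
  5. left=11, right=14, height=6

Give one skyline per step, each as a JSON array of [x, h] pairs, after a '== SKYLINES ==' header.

== SKYLINES ==
[[9,14],[23,0]]
[[9,14],[23,0]]
[[9,14],[23,0],[30,17],[49,0]]
[[9,14],[23,0],[30,17],[49,0]]
[[9,14],[23,0],[30,17],[49,0]]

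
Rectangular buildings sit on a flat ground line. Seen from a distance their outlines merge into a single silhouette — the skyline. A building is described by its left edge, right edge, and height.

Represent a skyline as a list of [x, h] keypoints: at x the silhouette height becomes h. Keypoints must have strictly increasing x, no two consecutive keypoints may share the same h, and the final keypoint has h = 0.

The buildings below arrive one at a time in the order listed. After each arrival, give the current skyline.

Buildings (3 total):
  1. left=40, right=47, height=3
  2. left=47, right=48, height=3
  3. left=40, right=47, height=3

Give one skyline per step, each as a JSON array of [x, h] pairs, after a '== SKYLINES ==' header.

== SKYLINES ==
[[40,3],[47,0]]
[[40,3],[48,0]]
[[40,3],[48,0]]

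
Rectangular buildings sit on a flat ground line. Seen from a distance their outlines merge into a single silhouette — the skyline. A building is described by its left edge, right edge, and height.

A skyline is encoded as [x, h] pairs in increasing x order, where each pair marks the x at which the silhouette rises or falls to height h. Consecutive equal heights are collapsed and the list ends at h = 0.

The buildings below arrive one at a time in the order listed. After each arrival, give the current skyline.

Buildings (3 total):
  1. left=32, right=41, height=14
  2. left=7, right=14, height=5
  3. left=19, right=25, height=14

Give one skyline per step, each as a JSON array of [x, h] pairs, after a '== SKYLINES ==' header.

== SKYLINES ==
[[32,14],[41,0]]
[[7,5],[14,0],[32,14],[41,0]]
[[7,5],[14,0],[19,14],[25,0],[32,14],[41,0]]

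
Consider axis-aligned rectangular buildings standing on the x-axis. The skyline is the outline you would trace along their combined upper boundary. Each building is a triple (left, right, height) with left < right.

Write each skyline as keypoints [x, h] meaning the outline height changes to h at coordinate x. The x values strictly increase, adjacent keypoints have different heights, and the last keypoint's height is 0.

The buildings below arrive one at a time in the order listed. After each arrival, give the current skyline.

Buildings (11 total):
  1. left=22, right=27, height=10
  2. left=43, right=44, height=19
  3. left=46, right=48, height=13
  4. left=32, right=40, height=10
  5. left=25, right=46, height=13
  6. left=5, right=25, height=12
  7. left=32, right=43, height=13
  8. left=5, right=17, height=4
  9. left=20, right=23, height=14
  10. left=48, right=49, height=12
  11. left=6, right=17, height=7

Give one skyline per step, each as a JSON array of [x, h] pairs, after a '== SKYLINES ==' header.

== SKYLINES ==
[[22,10],[27,0]]
[[22,10],[27,0],[43,19],[44,0]]
[[22,10],[27,0],[43,19],[44,0],[46,13],[48,0]]
[[22,10],[27,0],[32,10],[40,0],[43,19],[44,0],[46,13],[48,0]]
[[22,10],[25,13],[43,19],[44,13],[48,0]]
[[5,12],[25,13],[43,19],[44,13],[48,0]]
[[5,12],[25,13],[43,19],[44,13],[48,0]]
[[5,12],[25,13],[43,19],[44,13],[48,0]]
[[5,12],[20,14],[23,12],[25,13],[43,19],[44,13],[48,0]]
[[5,12],[20,14],[23,12],[25,13],[43,19],[44,13],[48,12],[49,0]]
[[5,12],[20,14],[23,12],[25,13],[43,19],[44,13],[48,12],[49,0]]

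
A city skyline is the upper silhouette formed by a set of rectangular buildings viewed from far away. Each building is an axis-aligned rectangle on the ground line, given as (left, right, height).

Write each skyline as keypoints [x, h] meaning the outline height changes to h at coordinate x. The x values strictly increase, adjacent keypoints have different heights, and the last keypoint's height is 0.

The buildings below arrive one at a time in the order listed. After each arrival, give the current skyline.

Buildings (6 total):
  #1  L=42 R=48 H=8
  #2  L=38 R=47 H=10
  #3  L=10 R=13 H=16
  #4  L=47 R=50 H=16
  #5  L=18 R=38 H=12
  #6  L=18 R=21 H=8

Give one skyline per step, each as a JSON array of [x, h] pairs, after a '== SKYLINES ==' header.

== SKYLINES ==
[[42,8],[48,0]]
[[38,10],[47,8],[48,0]]
[[10,16],[13,0],[38,10],[47,8],[48,0]]
[[10,16],[13,0],[38,10],[47,16],[50,0]]
[[10,16],[13,0],[18,12],[38,10],[47,16],[50,0]]
[[10,16],[13,0],[18,12],[38,10],[47,16],[50,0]]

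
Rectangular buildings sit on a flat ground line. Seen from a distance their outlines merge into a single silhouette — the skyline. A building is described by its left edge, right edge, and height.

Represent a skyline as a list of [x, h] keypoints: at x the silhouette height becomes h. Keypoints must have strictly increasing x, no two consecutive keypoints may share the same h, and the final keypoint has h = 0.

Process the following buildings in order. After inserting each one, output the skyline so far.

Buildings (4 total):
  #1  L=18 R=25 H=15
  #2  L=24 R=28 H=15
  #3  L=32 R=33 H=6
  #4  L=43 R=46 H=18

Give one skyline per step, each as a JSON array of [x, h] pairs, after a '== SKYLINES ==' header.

== SKYLINES ==
[[18,15],[25,0]]
[[18,15],[28,0]]
[[18,15],[28,0],[32,6],[33,0]]
[[18,15],[28,0],[32,6],[33,0],[43,18],[46,0]]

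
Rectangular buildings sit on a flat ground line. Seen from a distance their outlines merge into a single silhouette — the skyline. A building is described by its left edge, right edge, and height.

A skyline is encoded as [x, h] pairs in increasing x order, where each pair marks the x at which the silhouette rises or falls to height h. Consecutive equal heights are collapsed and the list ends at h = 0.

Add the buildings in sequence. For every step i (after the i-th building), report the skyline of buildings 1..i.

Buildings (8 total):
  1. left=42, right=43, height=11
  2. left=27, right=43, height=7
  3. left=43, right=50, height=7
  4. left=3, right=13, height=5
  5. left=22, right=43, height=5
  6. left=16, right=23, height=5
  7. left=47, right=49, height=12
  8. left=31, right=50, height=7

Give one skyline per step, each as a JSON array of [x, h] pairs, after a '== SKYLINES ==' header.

== SKYLINES ==
[[42,11],[43,0]]
[[27,7],[42,11],[43,0]]
[[27,7],[42,11],[43,7],[50,0]]
[[3,5],[13,0],[27,7],[42,11],[43,7],[50,0]]
[[3,5],[13,0],[22,5],[27,7],[42,11],[43,7],[50,0]]
[[3,5],[13,0],[16,5],[27,7],[42,11],[43,7],[50,0]]
[[3,5],[13,0],[16,5],[27,7],[42,11],[43,7],[47,12],[49,7],[50,0]]
[[3,5],[13,0],[16,5],[27,7],[42,11],[43,7],[47,12],[49,7],[50,0]]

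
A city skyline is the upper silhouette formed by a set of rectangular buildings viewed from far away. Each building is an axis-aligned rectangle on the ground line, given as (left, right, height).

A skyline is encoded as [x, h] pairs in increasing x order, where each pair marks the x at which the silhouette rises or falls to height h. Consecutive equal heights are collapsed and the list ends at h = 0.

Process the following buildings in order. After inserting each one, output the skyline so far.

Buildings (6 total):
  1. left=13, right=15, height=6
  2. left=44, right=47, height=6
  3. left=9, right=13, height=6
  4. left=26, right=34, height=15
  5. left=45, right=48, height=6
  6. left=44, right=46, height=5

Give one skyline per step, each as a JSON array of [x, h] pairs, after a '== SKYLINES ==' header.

== SKYLINES ==
[[13,6],[15,0]]
[[13,6],[15,0],[44,6],[47,0]]
[[9,6],[15,0],[44,6],[47,0]]
[[9,6],[15,0],[26,15],[34,0],[44,6],[47,0]]
[[9,6],[15,0],[26,15],[34,0],[44,6],[48,0]]
[[9,6],[15,0],[26,15],[34,0],[44,6],[48,0]]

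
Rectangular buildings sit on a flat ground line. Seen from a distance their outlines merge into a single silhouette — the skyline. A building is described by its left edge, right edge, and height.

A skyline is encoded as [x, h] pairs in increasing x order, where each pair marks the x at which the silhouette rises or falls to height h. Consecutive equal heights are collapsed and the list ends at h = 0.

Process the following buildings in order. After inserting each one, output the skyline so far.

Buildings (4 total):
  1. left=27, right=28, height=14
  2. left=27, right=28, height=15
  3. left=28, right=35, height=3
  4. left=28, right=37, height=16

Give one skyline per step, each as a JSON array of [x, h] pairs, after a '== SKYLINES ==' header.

== SKYLINES ==
[[27,14],[28,0]]
[[27,15],[28,0]]
[[27,15],[28,3],[35,0]]
[[27,15],[28,16],[37,0]]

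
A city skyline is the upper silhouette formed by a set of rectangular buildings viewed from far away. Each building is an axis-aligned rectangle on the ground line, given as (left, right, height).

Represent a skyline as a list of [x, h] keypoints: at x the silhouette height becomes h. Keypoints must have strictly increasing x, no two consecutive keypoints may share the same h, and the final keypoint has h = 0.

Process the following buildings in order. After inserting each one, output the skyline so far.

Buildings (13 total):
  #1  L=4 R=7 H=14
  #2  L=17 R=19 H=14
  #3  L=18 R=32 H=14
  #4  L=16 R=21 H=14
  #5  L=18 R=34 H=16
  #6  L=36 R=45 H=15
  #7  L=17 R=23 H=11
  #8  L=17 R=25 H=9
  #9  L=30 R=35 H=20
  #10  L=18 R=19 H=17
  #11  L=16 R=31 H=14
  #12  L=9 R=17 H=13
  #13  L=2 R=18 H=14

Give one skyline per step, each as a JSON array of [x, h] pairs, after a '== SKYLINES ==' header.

== SKYLINES ==
[[4,14],[7,0]]
[[4,14],[7,0],[17,14],[19,0]]
[[4,14],[7,0],[17,14],[32,0]]
[[4,14],[7,0],[16,14],[32,0]]
[[4,14],[7,0],[16,14],[18,16],[34,0]]
[[4,14],[7,0],[16,14],[18,16],[34,0],[36,15],[45,0]]
[[4,14],[7,0],[16,14],[18,16],[34,0],[36,15],[45,0]]
[[4,14],[7,0],[16,14],[18,16],[34,0],[36,15],[45,0]]
[[4,14],[7,0],[16,14],[18,16],[30,20],[35,0],[36,15],[45,0]]
[[4,14],[7,0],[16,14],[18,17],[19,16],[30,20],[35,0],[36,15],[45,0]]
[[4,14],[7,0],[16,14],[18,17],[19,16],[30,20],[35,0],[36,15],[45,0]]
[[4,14],[7,0],[9,13],[16,14],[18,17],[19,16],[30,20],[35,0],[36,15],[45,0]]
[[2,14],[18,17],[19,16],[30,20],[35,0],[36,15],[45,0]]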